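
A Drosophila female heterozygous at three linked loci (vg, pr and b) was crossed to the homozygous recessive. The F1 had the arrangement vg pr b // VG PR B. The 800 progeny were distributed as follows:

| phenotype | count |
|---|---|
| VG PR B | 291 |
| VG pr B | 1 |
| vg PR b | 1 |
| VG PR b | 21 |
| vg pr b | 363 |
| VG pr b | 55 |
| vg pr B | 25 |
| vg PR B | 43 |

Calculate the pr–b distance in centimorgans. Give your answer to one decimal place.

The two rarest classes, vg PR b and VG pr B, are the double crossovers. Comparing them with the parentals, only the pr allele has switched, so pr is the middle locus and the order is vg – pr – b.
Crossovers in the pr–b interval produce the single-crossover classes vg pr B and VG PR b (25 + 21 = 46) plus the double crossovers (2).
RF(pr–b) = (46 + 2) / 800 = 48/800 = 0.0600 → 6.0 centimorgans.

6.0 centimorgans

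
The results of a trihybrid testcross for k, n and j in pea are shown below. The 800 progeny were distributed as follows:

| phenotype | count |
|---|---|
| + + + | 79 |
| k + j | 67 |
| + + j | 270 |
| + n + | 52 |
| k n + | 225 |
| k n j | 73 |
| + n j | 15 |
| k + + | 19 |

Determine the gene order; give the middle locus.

The two most frequent reciprocal classes, + + j and k n +, are the parental types, so the F1 was + + j / k n +.
The two rarest classes, + n j and k + +, are the double crossovers. Comparing them with the parentals, only the n allele has switched, so n is the middle locus and the order is k – n – j.

n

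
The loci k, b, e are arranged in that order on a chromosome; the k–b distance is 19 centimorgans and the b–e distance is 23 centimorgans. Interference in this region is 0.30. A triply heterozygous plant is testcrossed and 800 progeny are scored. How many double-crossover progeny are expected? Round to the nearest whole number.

24

Map distances give recombination frequencies of 0.190 and 0.230 for the two intervals.
With interference 0.30 (so coincidence = 0.70), expected double-crossover frequency = 0.190 × 0.230 × 0.70 = 0.03059.
Expected number = 0.03059 × 800 = 24.47 ≈ 24.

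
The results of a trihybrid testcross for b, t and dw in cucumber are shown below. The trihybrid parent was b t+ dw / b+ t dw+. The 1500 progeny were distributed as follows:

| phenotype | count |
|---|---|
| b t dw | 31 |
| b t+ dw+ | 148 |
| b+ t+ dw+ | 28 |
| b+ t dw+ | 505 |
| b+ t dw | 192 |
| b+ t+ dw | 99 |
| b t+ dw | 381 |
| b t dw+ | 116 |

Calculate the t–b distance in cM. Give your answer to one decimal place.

The two rarest classes, b t dw and b+ t+ dw+, are the double crossovers. Comparing them with the parentals, only the t allele has switched, so t is the middle locus and the order is b – t – dw.
Crossovers in the b–t interval produce the single-crossover classes b+ t+ dw and b t dw+ (99 + 116 = 215) plus the double crossovers (59).
RF(b–t) = (215 + 59) / 1500 = 274/1500 = 0.1827 → 18.3 cM.

18.3 cM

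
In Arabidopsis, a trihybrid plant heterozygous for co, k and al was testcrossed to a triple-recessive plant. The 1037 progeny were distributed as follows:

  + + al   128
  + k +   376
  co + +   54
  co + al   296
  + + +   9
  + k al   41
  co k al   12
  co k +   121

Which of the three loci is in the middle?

k

The two most frequent reciprocal classes, co + al and + k +, are the parental types, so the F1 was co + al / + k +.
The two rarest classes, co k al and + + +, are the double crossovers. Comparing them with the parentals, only the k allele has switched, so k is the middle locus and the order is al – k – co.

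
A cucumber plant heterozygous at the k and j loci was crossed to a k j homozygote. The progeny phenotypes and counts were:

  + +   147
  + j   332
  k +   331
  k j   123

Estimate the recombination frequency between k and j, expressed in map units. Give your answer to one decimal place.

The two most frequent classes, + j (332) and k + (331), are the parental types, so the F1 was + j / k +.
The recombinant classes are + + and k j: 147 + 123 = 270.
Recombination frequency = 270/933 = 0.2894 ≈ 28.9%, i.e. 28.9 map units.

28.9 map units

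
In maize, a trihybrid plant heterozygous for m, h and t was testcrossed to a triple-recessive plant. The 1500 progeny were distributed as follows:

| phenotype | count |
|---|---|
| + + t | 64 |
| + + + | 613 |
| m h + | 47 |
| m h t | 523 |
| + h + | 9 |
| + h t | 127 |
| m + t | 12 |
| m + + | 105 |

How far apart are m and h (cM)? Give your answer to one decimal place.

16.9 cM

The two most frequent reciprocal classes, m h t and + + +, are the parental types, so the F1 was m h t / + + +.
The two rarest classes, m + t and + h +, are the double crossovers. Comparing them with the parentals, only the h allele has switched, so h is the middle locus and the order is t – h – m.
Crossovers in the h–m interval produce the single-crossover classes + h t and m + + (127 + 105 = 232) plus the double crossovers (21).
RF(h–m) = (232 + 21) / 1500 = 253/1500 = 0.1687 → 16.9 cM.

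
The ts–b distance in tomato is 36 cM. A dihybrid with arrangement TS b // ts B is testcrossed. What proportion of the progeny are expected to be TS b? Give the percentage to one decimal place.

32.0%

A map distance of 36 cM corresponds to a recombination frequency of 0.360.
The F1 is TS b / ts B, so TS b is a parental gamete class with expected frequency (1 − r)/2 = 0.640/2 = 0.3200.
That is 0.3200 = 32.0% of the progeny.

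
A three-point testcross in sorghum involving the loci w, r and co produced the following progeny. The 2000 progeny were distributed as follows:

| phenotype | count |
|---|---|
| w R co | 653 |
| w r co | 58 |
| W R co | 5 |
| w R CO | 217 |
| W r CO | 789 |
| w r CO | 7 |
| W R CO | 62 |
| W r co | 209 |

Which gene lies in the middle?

The two most frequent reciprocal classes, w R co and W r CO, are the parental types, so the F1 was w R co / W r CO.
The two rarest classes, W R co and w r CO, are the double crossovers. Comparing them with the parentals, only the w allele has switched, so w is the middle locus and the order is r – w – co.

w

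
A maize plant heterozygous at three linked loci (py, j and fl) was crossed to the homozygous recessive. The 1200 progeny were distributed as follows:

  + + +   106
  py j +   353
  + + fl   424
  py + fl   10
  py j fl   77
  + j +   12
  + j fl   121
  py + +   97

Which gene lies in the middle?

py

The two most frequent reciprocal classes, + + fl and py j +, are the parental types, so the F1 was + + fl / py j +.
The two rarest classes, py + fl and + j +, are the double crossovers. Comparing them with the parentals, only the py allele has switched, so py is the middle locus and the order is fl – py – j.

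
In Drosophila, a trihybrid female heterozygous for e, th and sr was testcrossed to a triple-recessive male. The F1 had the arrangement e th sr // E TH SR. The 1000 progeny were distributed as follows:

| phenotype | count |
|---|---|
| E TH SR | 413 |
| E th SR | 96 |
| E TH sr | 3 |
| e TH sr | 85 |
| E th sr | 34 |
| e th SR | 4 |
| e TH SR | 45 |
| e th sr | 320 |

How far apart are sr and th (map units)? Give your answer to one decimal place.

18.8 map units

The two rarest classes, e th SR and E TH sr, are the double crossovers. Comparing them with the parentals, only the sr allele has switched, so sr is the middle locus and the order is th – sr – e.
Crossovers in the th–sr interval produce the single-crossover classes e TH sr and E th SR (85 + 96 = 181) plus the double crossovers (7).
RF(th–sr) = (181 + 7) / 1000 = 188/1000 = 0.1880 → 18.8 map units.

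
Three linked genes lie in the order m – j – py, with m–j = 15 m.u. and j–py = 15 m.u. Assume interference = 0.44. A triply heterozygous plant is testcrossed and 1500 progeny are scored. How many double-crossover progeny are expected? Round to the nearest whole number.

Map distances give recombination frequencies of 0.150 and 0.150 for the two intervals.
With interference 0.44 (so coincidence = 0.56), expected double-crossover frequency = 0.150 × 0.150 × 0.56 = 0.01260.
Expected number = 0.01260 × 1500 = 18.90 ≈ 19.

19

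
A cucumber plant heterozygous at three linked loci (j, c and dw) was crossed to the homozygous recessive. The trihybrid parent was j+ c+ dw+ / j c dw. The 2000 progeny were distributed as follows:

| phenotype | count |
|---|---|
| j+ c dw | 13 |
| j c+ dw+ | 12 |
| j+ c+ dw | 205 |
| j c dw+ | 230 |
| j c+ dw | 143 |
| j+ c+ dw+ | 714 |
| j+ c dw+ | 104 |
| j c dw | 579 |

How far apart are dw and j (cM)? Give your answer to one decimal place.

The two rarest classes, j c+ dw+ and j+ c dw, are the double crossovers. Comparing them with the parentals, only the j allele has switched, so j is the middle locus and the order is c – j – dw.
Crossovers in the j–dw interval produce the single-crossover classes j+ c+ dw and j c dw+ (205 + 230 = 435) plus the double crossovers (25).
RF(j–dw) = (435 + 25) / 2000 = 460/2000 = 0.2300 → 23.0 cM.

23.0 cM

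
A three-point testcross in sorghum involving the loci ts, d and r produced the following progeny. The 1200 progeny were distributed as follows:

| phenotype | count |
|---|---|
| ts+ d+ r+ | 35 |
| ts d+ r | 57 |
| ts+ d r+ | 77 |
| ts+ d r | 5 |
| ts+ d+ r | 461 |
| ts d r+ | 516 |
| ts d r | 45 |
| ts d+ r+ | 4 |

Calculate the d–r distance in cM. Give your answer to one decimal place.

The two most frequent reciprocal classes, ts d r+ and ts+ d+ r, are the parental types, so the F1 was ts d r+ / ts+ d+ r.
The two rarest classes, ts d+ r+ and ts+ d r, are the double crossovers. Comparing them with the parentals, only the d allele has switched, so d is the middle locus and the order is r – d – ts.
Crossovers in the r–d interval produce the single-crossover classes ts d r and ts+ d+ r+ (45 + 35 = 80) plus the double crossovers (9).
RF(r–d) = (80 + 9) / 1200 = 89/1200 = 0.0742 → 7.4 cM.

7.4 cM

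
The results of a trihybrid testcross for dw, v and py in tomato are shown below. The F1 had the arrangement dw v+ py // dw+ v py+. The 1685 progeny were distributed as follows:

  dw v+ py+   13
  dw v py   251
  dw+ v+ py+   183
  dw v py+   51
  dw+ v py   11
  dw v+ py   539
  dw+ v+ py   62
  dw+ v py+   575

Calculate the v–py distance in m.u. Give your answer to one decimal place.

The two rarest classes, dw v+ py+ and dw+ v py, are the double crossovers. Comparing them with the parentals, only the py allele has switched, so py is the middle locus and the order is dw – py – v.
Crossovers in the py–v interval produce the single-crossover classes dw v py and dw+ v+ py+ (251 + 183 = 434) plus the double crossovers (24).
RF(py–v) = (434 + 24) / 1685 = 458/1685 = 0.2718 → 27.2 m.u.

27.2 m.u.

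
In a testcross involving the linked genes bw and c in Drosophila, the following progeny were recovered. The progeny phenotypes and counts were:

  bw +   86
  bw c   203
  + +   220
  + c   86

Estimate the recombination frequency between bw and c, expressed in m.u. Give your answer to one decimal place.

The two most frequent classes, + + (220) and bw c (203), are the parental types, so the F1 was + + / bw c.
The recombinant classes are + c and bw +: 86 + 86 = 172.
Recombination frequency = 172/595 = 0.2891 ≈ 28.9%, i.e. 28.9 m.u.

28.9 m.u.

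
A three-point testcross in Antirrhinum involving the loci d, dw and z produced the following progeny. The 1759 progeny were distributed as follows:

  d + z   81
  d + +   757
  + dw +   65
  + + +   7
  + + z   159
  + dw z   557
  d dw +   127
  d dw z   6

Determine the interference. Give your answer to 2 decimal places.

The two most frequent reciprocal classes, d + + and + dw z, are the parental types, so the F1 was d + + / + dw z.
The two rarest classes, + + + and d dw z, are the double crossovers. Comparing them with the parentals, only the d allele has switched, so d is the middle locus and the order is z – d – dw.
z–d: (146 + 13)/1759 = 0.0904; d–dw: (286 + 13)/1759 = 0.1700.
Expected DCO frequency = 0.0904 × 0.1700 ≈ 0.01537; observed = 13/1759 ≈ 0.00739.
Coefficient of coincidence = 0.00739/0.01537 ≈ 0.48; interference = 1 − 0.48 = 0.52.

0.52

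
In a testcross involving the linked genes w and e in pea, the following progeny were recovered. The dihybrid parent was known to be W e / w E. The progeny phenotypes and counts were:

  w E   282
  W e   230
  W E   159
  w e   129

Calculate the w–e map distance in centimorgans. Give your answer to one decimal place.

36.0 centimorgans

The recombinant classes are W E and w e: 159 + 129 = 288.
Recombination frequency = 288/800 = 0.3600 ≈ 36.0%, i.e. 36.0 centimorgans.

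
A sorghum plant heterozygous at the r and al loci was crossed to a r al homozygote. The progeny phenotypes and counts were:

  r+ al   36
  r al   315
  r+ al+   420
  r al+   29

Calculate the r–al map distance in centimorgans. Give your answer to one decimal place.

8.1 centimorgans

The two most frequent classes, r+ al+ (420) and r al (315), are the parental types, so the F1 was r+ al+ / r al.
The recombinant classes are r+ al and r al+: 36 + 29 = 65.
Recombination frequency = 65/800 = 0.0813 ≈ 8.1%, i.e. 8.1 centimorgans.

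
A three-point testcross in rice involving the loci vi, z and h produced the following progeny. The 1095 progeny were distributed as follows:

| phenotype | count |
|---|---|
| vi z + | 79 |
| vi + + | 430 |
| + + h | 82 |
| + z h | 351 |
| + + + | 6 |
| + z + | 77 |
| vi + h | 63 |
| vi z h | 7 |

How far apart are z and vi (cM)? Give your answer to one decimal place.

15.9 cM

The two most frequent reciprocal classes, vi + + and + z h, are the parental types, so the F1 was vi + + / + z h.
The two rarest classes, + + + and vi z h, are the double crossovers. Comparing them with the parentals, only the vi allele has switched, so vi is the middle locus and the order is h – vi – z.
Crossovers in the vi–z interval produce the single-crossover classes vi z + and + + h (79 + 82 = 161) plus the double crossovers (13).
RF(vi–z) = (161 + 13) / 1095 = 174/1095 = 0.1589 → 15.9 cM.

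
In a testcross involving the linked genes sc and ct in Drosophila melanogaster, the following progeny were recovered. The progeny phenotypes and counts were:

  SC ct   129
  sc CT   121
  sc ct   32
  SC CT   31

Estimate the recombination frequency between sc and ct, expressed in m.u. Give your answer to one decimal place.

20.1 m.u.

The two most frequent classes, SC ct (129) and sc CT (121), are the parental types, so the F1 was SC ct / sc CT.
The recombinant classes are SC CT and sc ct: 31 + 32 = 63.
Recombination frequency = 63/313 = 0.2013 ≈ 20.1%, i.e. 20.1 m.u.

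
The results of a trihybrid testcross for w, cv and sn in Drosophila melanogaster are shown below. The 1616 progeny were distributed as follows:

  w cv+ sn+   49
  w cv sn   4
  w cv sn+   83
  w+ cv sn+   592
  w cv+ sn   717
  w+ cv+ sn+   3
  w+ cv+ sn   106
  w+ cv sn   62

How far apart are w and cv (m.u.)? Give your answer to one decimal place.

The two most frequent reciprocal classes, w cv+ sn and w+ cv sn+, are the parental types, so the F1 was w cv+ sn / w+ cv sn+.
The two rarest classes, w cv sn and w+ cv+ sn+, are the double crossovers. Comparing them with the parentals, only the cv allele has switched, so cv is the middle locus and the order is w – cv – sn.
Crossovers in the w–cv interval produce the single-crossover classes w+ cv+ sn and w cv sn+ (106 + 83 = 189) plus the double crossovers (7).
RF(w–cv) = (189 + 7) / 1616 = 196/1616 = 0.1213 → 12.1 m.u.

12.1 m.u.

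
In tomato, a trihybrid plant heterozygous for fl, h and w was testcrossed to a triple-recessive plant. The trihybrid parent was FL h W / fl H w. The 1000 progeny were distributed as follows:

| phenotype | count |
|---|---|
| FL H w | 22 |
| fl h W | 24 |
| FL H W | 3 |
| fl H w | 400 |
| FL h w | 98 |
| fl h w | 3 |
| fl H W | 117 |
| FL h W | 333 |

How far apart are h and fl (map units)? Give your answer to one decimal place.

The two rarest classes, FL H W and fl h w, are the double crossovers. Comparing them with the parentals, only the h allele has switched, so h is the middle locus and the order is fl – h – w.
Crossovers in the fl–h interval produce the single-crossover classes fl h W and FL H w (24 + 22 = 46) plus the double crossovers (6).
RF(fl–h) = (46 + 6) / 1000 = 52/1000 = 0.0520 → 5.2 map units.

5.2 map units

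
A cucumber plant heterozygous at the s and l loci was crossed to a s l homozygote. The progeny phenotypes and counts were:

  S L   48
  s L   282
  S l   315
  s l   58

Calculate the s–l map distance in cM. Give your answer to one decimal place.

15.1 cM

The two most frequent classes, S l (315) and s L (282), are the parental types, so the F1 was S l / s L.
The recombinant classes are S L and s l: 48 + 58 = 106.
Recombination frequency = 106/703 = 0.1508 ≈ 15.1%, i.e. 15.1 cM.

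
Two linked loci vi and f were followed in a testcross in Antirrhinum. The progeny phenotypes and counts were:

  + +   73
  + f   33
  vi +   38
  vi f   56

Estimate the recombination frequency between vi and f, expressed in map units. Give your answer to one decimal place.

35.5 map units

The two most frequent classes, + + (73) and vi f (56), are the parental types, so the F1 was + + / vi f.
The recombinant classes are + f and vi +: 33 + 38 = 71.
Recombination frequency = 71/200 = 0.3550 ≈ 35.5%, i.e. 35.5 map units.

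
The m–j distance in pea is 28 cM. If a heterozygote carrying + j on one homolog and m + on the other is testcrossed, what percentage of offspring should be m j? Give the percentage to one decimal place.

A map distance of 28 cM corresponds to a recombination frequency of 0.280.
The F1 is + j / m +, so m j is a recombinant gamete class with expected frequency r/2 = 0.280/2 = 0.1400.
That is 0.1400 = 14.0% of the progeny.

14.0%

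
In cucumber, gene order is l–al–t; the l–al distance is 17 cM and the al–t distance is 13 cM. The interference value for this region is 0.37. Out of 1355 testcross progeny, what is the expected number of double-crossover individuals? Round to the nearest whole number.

Map distances give recombination frequencies of 0.170 and 0.130 for the two intervals.
With interference 0.37 (so coincidence = 0.63), expected double-crossover frequency = 0.170 × 0.130 × 0.63 = 0.01392.
Expected number = 0.01392 × 1355 = 18.87 ≈ 19.

19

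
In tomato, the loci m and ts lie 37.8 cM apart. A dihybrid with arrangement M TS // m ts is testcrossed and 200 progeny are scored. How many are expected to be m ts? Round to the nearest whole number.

62

A map distance of 37.8 cM corresponds to a recombination frequency of 0.378.
The F1 is M TS / m ts, so m ts is a parental gamete class with expected frequency (1 − r)/2 = 0.622/2 = 0.3110.
Expected number = 0.3110 × 200 = 62.20 ≈ 62.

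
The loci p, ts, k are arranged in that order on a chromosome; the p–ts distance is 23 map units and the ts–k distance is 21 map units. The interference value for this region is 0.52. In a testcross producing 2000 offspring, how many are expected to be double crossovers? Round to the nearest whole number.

Map distances give recombination frequencies of 0.230 and 0.210 for the two intervals.
With interference 0.52 (so coincidence = 0.48), expected double-crossover frequency = 0.230 × 0.210 × 0.48 = 0.02318.
Expected number = 0.02318 × 2000 = 46.37 ≈ 46.

46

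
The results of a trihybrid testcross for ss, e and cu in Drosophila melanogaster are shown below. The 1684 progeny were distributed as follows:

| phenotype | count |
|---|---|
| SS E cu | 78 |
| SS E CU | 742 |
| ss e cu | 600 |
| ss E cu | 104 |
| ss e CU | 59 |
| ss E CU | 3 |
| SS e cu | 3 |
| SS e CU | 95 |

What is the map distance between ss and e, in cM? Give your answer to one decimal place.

The two most frequent reciprocal classes, ss e cu and SS E CU, are the parental types, so the F1 was ss e cu / SS E CU.
The two rarest classes, SS e cu and ss E CU, are the double crossovers. Comparing them with the parentals, only the ss allele has switched, so ss is the middle locus and the order is e – ss – cu.
Crossovers in the e–ss interval produce the single-crossover classes ss E cu and SS e CU (104 + 95 = 199) plus the double crossovers (6).
RF(e–ss) = (199 + 6) / 1684 = 205/1684 = 0.1217 → 12.2 cM.

12.2 cM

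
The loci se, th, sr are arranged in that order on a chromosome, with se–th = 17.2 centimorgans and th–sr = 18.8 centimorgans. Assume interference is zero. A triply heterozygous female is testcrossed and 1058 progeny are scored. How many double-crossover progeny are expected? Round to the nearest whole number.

Map distances give recombination frequencies of 0.172 and 0.188 for the two intervals.
With no interference, expected double-crossover frequency = 0.172 × 0.188 = 0.03234.
Expected number = 0.03234 × 1058 = 34.21 ≈ 34.

34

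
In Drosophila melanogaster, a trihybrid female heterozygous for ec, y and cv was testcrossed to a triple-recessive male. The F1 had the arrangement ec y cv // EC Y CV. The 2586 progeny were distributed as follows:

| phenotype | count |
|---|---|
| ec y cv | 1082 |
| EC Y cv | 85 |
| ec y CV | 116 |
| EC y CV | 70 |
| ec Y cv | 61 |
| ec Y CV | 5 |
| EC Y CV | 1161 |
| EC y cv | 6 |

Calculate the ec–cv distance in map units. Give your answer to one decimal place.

8.2 map units

The two rarest classes, EC y cv and ec Y CV, are the double crossovers. Comparing them with the parentals, only the ec allele has switched, so ec is the middle locus and the order is cv – ec – y.
Crossovers in the cv–ec interval produce the single-crossover classes ec y CV and EC Y cv (116 + 85 = 201) plus the double crossovers (11).
RF(cv–ec) = (201 + 11) / 2586 = 212/2586 = 0.0820 → 8.2 map units.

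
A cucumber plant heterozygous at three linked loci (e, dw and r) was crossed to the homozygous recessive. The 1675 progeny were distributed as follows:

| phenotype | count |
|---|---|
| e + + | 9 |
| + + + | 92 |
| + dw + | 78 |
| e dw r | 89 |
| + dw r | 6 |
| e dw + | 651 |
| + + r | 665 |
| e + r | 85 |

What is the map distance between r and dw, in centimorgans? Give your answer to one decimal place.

The two most frequent reciprocal classes, + + r and e dw +, are the parental types, so the F1 was + + r / e dw +.
The two rarest classes, + dw r and e + +, are the double crossovers. Comparing them with the parentals, only the dw allele has switched, so dw is the middle locus and the order is r – dw – e.
Crossovers in the r–dw interval produce the single-crossover classes + + + and e dw r (92 + 89 = 181) plus the double crossovers (15).
RF(r–dw) = (181 + 15) / 1675 = 196/1675 = 0.1170 → 11.7 centimorgans.

11.7 centimorgans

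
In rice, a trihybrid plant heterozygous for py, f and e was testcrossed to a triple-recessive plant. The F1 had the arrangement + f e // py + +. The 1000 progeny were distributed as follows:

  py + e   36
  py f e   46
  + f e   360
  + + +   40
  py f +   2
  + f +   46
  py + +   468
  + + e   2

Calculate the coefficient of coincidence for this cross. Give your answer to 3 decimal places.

The two rarest classes, + + e and py f +, are the double crossovers. Comparing them with the parentals, only the f allele has switched, so f is the middle locus and the order is e – f – py.
e–f: (82 + 4)/1000 = 0.0860; f–py: (86 + 4)/1000 = 0.0900.
Expected DCO frequency = 0.0860 × 0.0900 ≈ 0.00774; observed = 4/1000 ≈ 0.00400.
Coefficient of coincidence = 0.00400/0.00774 ≈ 0.517.

0.517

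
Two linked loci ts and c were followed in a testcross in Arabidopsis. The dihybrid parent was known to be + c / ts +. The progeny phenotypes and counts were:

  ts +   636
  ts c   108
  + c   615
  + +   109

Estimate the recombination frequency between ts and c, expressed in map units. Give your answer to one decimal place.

14.8 map units

The recombinant classes are + + and ts c: 109 + 108 = 217.
Recombination frequency = 217/1468 = 0.1478 ≈ 14.8%, i.e. 14.8 map units.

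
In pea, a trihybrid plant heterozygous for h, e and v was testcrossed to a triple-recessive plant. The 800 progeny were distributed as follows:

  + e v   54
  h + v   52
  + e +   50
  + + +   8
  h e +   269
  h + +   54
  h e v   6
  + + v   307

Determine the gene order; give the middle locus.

v

The two most frequent reciprocal classes, h e + and + + v, are the parental types, so the F1 was h e + / + + v.
The two rarest classes, h e v and + + +, are the double crossovers. Comparing them with the parentals, only the v allele has switched, so v is the middle locus and the order is h – v – e.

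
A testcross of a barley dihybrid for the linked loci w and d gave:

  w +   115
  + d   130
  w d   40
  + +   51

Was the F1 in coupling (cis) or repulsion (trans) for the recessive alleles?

trans

The two most frequent classes are + d (130) and w + (115); these are the parental (non-recombinant) types.
So the F1 carried + d on one chromosome and w + on the other — the recessive alleles are on opposite chromosomes (trans / repulsion).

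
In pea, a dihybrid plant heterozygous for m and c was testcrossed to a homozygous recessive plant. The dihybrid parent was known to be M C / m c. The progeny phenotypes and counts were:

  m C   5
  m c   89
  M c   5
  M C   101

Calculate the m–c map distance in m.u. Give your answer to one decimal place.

The recombinant classes are M c and m C: 5 + 5 = 10.
Recombination frequency = 10/200 = 0.0500 ≈ 5.0%, i.e. 5.0 m.u.

5.0 m.u.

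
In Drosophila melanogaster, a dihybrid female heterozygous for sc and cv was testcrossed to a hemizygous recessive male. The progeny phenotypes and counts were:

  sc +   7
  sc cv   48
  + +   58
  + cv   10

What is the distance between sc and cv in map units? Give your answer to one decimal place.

13.8 map units

The two most frequent classes, + + (58) and sc cv (48), are the parental types, so the F1 was + + / sc cv.
The recombinant classes are + cv and sc +: 10 + 7 = 17.
Recombination frequency = 17/123 = 0.1382 ≈ 13.8%, i.e. 13.8 map units.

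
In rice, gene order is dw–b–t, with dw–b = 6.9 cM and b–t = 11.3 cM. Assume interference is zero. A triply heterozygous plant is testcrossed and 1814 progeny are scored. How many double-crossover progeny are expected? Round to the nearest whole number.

Map distances give recombination frequencies of 0.069 and 0.113 for the two intervals.
With no interference, expected double-crossover frequency = 0.069 × 0.113 = 0.00780.
Expected number = 0.00780 × 1814 = 14.14 ≈ 14.

14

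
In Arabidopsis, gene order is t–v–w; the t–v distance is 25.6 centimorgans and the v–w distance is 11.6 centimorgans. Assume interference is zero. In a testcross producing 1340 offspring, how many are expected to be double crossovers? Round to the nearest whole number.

40

Map distances give recombination frequencies of 0.256 and 0.116 for the two intervals.
With no interference, expected double-crossover frequency = 0.256 × 0.116 = 0.02970.
Expected number = 0.02970 × 1340 = 39.79 ≈ 40.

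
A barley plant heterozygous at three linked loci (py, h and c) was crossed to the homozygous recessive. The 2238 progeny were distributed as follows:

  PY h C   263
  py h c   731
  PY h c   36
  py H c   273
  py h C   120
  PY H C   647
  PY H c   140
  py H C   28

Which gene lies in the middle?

The two most frequent reciprocal classes, PY H C and py h c, are the parental types, so the F1 was PY H C / py h c.
The two rarest classes, py H C and PY h c, are the double crossovers. Comparing them with the parentals, only the py allele has switched, so py is the middle locus and the order is h – py – c.

py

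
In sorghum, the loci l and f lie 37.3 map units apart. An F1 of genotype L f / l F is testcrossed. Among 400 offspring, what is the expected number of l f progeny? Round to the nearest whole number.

75

A map distance of 37.3 map units corresponds to a recombination frequency of 0.373.
The F1 is L f / l F, so l f is a recombinant gamete class with expected frequency r/2 = 0.373/2 = 0.1865.
Expected number = 0.1865 × 400 = 74.60 ≈ 75.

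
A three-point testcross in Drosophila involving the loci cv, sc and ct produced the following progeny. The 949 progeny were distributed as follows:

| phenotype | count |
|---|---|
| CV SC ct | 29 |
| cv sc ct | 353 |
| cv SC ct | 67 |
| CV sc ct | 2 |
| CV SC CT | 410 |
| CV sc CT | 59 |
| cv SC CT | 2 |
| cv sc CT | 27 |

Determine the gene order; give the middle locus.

The two most frequent reciprocal classes, CV SC CT and cv sc ct, are the parental types, so the F1 was CV SC CT / cv sc ct.
The two rarest classes, cv SC CT and CV sc ct, are the double crossovers. Comparing them with the parentals, only the cv allele has switched, so cv is the middle locus and the order is sc – cv – ct.

cv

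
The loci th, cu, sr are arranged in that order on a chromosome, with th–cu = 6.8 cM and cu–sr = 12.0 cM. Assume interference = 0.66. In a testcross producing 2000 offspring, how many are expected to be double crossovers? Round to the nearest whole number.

6

Map distances give recombination frequencies of 0.068 and 0.120 for the two intervals.
With interference 0.66 (so coincidence = 0.34), expected double-crossover frequency = 0.068 × 0.120 × 0.34 = 0.00277.
Expected number = 0.00277 × 2000 = 5.55 ≈ 6.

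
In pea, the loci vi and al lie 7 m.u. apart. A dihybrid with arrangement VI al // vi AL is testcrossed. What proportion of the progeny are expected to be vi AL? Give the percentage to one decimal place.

A map distance of 7 m.u. corresponds to a recombination frequency of 0.070.
The F1 is VI al / vi AL, so vi AL is a parental gamete class with expected frequency (1 − r)/2 = 0.930/2 = 0.4650.
That is 0.4650 = 46.5% of the progeny.

46.5%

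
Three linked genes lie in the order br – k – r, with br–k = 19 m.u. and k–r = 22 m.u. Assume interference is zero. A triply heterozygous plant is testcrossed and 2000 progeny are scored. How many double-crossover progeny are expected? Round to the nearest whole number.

84

Map distances give recombination frequencies of 0.190 and 0.220 for the two intervals.
With no interference, expected double-crossover frequency = 0.190 × 0.220 = 0.04180.
Expected number = 0.04180 × 2000 = 83.60 ≈ 84.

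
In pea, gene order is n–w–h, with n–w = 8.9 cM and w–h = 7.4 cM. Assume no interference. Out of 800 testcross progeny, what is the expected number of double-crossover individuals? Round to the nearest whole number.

Map distances give recombination frequencies of 0.089 and 0.074 for the two intervals.
With no interference, expected double-crossover frequency = 0.089 × 0.074 = 0.00659.
Expected number = 0.00659 × 800 = 5.27 ≈ 5.

5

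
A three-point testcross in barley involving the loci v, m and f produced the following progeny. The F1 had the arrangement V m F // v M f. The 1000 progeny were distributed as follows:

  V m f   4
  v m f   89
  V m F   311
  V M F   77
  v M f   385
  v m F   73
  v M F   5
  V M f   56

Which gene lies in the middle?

f

The two rarest classes, V m f and v M F, are the double crossovers. Comparing them with the parentals, only the f allele has switched, so f is the middle locus and the order is m – f – v.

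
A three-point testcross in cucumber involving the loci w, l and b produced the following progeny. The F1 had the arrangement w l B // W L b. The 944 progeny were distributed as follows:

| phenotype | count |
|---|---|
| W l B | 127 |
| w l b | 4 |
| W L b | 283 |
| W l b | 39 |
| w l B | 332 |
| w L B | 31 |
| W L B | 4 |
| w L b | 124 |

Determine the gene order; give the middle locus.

The two rarest classes, w l b and W L B, are the double crossovers. Comparing them with the parentals, only the b allele has switched, so b is the middle locus and the order is w – b – l.

b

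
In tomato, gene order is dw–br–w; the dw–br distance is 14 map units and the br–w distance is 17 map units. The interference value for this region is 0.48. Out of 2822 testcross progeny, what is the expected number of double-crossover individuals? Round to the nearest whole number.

35

Map distances give recombination frequencies of 0.140 and 0.170 for the two intervals.
With interference 0.48 (so coincidence = 0.52), expected double-crossover frequency = 0.140 × 0.170 × 0.52 = 0.01238.
Expected number = 0.01238 × 2822 = 34.93 ≈ 35.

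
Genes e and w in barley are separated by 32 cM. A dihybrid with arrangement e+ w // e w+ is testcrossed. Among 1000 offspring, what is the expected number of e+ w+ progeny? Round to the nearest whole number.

160

A map distance of 32 cM corresponds to a recombination frequency of 0.320.
The F1 is e+ w / e w+, so e+ w+ is a recombinant gamete class with expected frequency r/2 = 0.320/2 = 0.1600.
Expected number = 0.1600 × 1000 = 160.00 ≈ 160.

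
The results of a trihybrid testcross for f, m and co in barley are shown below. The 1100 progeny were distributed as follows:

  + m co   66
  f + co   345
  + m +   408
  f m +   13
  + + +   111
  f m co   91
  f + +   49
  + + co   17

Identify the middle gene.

f

The two most frequent reciprocal classes, f + co and + m +, are the parental types, so the F1 was f + co / + m +.
The two rarest classes, + + co and f m +, are the double crossovers. Comparing them with the parentals, only the f allele has switched, so f is the middle locus and the order is co – f – m.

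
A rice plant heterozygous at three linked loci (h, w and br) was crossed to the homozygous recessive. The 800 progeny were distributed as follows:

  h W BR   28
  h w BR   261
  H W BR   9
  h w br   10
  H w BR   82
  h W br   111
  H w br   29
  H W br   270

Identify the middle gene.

br

The two most frequent reciprocal classes, H W br and h w BR, are the parental types, so the F1 was H W br / h w BR.
The two rarest classes, H W BR and h w br, are the double crossovers. Comparing them with the parentals, only the br allele has switched, so br is the middle locus and the order is h – br – w.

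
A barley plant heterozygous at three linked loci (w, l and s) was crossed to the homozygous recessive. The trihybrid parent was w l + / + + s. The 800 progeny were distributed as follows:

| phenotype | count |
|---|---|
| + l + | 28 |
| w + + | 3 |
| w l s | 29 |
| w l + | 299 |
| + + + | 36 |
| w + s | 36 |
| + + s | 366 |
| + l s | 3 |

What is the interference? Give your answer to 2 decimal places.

0.03

The two rarest classes, w + + and + l s, are the double crossovers. Comparing them with the parentals, only the l allele has switched, so l is the middle locus and the order is w – l – s.
w–l: (64 + 6)/800 = 0.0875; l–s: (65 + 6)/800 = 0.0887.
Expected DCO frequency = 0.0875 × 0.0887 ≈ 0.00776; observed = 6/800 ≈ 0.00750.
Coefficient of coincidence = 0.00750/0.00776 ≈ 0.97; interference = 1 − 0.97 = 0.03.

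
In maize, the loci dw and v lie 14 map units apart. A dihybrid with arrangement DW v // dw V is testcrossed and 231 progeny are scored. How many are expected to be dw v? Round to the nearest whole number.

16

A map distance of 14 map units corresponds to a recombination frequency of 0.140.
The F1 is DW v / dw V, so dw v is a recombinant gamete class with expected frequency r/2 = 0.140/2 = 0.0700.
Expected number = 0.0700 × 231 = 16.17 ≈ 16.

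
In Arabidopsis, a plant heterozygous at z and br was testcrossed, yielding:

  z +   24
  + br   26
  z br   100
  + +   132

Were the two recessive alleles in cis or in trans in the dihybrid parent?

The two most frequent classes are + + (132) and z br (100); these are the parental (non-recombinant) types.
So the F1 carried + + on one chromosome and z br on the other — the recessive alleles are on the same chromosome (cis / coupling).

cis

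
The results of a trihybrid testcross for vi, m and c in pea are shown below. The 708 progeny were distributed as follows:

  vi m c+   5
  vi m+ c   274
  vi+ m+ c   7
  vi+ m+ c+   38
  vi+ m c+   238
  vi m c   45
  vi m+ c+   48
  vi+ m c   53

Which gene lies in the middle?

The two most frequent reciprocal classes, vi m+ c and vi+ m c+, are the parental types, so the F1 was vi m+ c / vi+ m c+.
The two rarest classes, vi+ m+ c and vi m c+, are the double crossovers. Comparing them with the parentals, only the vi allele has switched, so vi is the middle locus and the order is c – vi – m.

vi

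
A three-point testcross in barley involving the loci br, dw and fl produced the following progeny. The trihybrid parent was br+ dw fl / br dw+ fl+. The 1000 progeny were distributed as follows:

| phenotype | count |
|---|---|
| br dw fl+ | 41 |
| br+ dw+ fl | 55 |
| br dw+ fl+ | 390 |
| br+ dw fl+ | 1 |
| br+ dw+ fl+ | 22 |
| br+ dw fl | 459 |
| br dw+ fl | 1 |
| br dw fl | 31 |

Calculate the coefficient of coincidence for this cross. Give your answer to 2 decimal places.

0.37

The two rarest classes, br+ dw fl+ and br dw+ fl, are the double crossovers. Comparing them with the parentals, only the fl allele has switched, so fl is the middle locus and the order is br – fl – dw.
br–fl: (53 + 2)/1000 = 0.0550; fl–dw: (96 + 2)/1000 = 0.0980.
Expected DCO frequency = 0.0550 × 0.0980 ≈ 0.00539; observed = 2/1000 ≈ 0.00200.
Coefficient of coincidence = 0.00200/0.00539 ≈ 0.37.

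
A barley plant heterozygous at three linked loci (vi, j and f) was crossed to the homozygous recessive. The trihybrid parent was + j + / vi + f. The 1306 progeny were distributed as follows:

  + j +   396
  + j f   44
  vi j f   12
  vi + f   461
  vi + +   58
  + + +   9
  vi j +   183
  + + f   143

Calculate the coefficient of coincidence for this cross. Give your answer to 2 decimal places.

The two rarest classes, + + + and vi j f, are the double crossovers. Comparing them with the parentals, only the j allele has switched, so j is the middle locus and the order is vi – j – f.
vi–j: (326 + 21)/1306 = 0.2657; j–f: (102 + 21)/1306 = 0.0942.
Expected DCO frequency = 0.2657 × 0.0942 ≈ 0.02503; observed = 21/1306 ≈ 0.01608.
Coefficient of coincidence = 0.01608/0.02503 ≈ 0.64.

0.64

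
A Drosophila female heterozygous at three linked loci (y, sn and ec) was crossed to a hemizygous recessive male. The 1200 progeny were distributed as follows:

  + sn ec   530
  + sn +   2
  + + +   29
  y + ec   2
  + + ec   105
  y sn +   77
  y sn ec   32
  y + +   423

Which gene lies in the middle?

The two most frequent reciprocal classes, y + + and + sn ec, are the parental types, so the F1 was y + + / + sn ec.
The two rarest classes, y + ec and + sn +, are the double crossovers. Comparing them with the parentals, only the ec allele has switched, so ec is the middle locus and the order is sn – ec – y.

ec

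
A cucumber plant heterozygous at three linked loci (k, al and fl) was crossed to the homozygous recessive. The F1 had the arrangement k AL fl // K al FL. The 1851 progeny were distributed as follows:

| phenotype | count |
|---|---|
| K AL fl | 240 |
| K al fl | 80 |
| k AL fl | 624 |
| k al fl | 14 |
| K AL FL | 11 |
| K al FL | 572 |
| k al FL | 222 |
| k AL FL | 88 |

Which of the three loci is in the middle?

al

The two rarest classes, k al fl and K AL FL, are the double crossovers. Comparing them with the parentals, only the al allele has switched, so al is the middle locus and the order is k – al – fl.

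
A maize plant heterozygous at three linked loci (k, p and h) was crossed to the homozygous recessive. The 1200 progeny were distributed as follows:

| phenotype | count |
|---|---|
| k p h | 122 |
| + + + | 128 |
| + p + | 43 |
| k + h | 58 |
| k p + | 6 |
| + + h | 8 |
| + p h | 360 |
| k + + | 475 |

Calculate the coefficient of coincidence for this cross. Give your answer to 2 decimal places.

The two most frequent reciprocal classes, + p h and k + +, are the parental types, so the F1 was + p h / k + +.
The two rarest classes, + + h and k p +, are the double crossovers. Comparing them with the parentals, only the p allele has switched, so p is the middle locus and the order is h – p – k.
h–p: (101 + 14)/1200 = 0.0958; p–k: (250 + 14)/1200 = 0.2200.
Expected DCO frequency = 0.0958 × 0.2200 ≈ 0.02108; observed = 14/1200 ≈ 0.01167.
Coefficient of coincidence = 0.01167/0.02108 ≈ 0.55.

0.55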